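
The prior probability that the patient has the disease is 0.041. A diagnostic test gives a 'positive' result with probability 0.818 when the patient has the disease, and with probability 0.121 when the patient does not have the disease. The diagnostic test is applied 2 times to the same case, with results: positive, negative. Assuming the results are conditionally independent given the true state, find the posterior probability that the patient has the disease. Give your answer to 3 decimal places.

Posterior P(H) ≈ 0.056

Let H be the event that the patient has the disease; start with P(H) = 0.041. P('positive'|H) = 0.818, P('positive'|¬H) = 0.121.
Update on result 1 ('positive'): P(H) ← 0.818·0.0410 / (0.818·0.0410 + 0.121·0.9590) = 0.033538/0.14958 = 0.2242.
Update on result 2 ('negative'): P(H) ← 0.182·0.2242 / (0.182·0.2242 + 0.879·0.7758) = 0.040808/0.72272 = 0.0565.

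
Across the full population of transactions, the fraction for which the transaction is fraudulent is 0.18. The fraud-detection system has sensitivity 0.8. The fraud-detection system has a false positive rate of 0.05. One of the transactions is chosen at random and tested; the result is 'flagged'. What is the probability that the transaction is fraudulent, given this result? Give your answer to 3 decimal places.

Write H for 'the transaction is fraudulent'. Prior odds H:¬H = 0.18/0.82 = 0.21951. For the 'flagged' outcome, the likelihood ratio is 0.8/0.05 = 16.000.
Posterior odds = 0.21951 × 16.000 = 3.5122, so P(H|E) = 3.5122/(1+3.5122) = 0.778.

P(H | E) ≈ 0.778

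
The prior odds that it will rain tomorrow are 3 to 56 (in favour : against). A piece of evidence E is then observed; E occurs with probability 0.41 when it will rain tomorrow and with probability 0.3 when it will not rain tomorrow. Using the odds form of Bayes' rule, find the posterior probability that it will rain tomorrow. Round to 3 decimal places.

Posterior probability ≈ 0.068

Prior odds = 3/56 = 0.053571.
Likelihood ratio for E = 0.41/0.3 = 1.3667.
Posterior odds = prior odds × LR = 0.073214.
Posterior probability = odds/(1+odds) = 0.073214/1.0732 = 0.068.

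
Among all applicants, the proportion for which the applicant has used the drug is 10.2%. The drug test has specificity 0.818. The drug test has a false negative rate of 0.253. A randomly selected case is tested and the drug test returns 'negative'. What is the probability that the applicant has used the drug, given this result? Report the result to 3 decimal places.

P(H | E) ≈ 0.034

Write H for 'the applicant has used the drug'. Prior odds H:¬H = 0.102/0.898 = 0.11359. For the 'negative' outcome, the likelihood ratio is 0.253/0.818 = 0.30929.
Posterior odds = 0.11359 × 0.30929 = 0.035131, so P(H|E) = 0.035131/(1+0.035131) = 0.034.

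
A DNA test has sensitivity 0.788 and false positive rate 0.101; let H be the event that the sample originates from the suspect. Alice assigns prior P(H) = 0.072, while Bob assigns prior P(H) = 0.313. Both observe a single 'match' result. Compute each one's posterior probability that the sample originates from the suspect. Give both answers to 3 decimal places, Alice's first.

Alice: 0.377; Bob: 0.780

The likelihood ratio for a 'match' result is 0.788/0.101 = 7.8020.
Alice: prior odds 0.072/0.928 = 0.077586; posterior odds 0.60533; posterior probability 0.377.
Bob: prior odds 0.313/0.687 = 0.45560; posterior odds 3.5546; posterior probability 0.780.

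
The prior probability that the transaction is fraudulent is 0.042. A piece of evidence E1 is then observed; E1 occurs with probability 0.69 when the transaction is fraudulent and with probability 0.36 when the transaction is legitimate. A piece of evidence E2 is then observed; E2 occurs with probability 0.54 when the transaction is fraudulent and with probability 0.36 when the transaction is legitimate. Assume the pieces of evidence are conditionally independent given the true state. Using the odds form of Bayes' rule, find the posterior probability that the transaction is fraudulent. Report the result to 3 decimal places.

Prior odds = 0.042/(1−0.042) = 0.043841.
Likelihood ratio for E1 = 0.69/0.36 = 1.9167.
Likelihood ratio for E2 = 0.54/0.36 = 1.5000.
Posterior odds = prior odds × LR₁ × LR₂ = 0.12604.
Posterior probability = odds/(1+odds) = 0.12604/1.1260 = 0.112.

Posterior probability ≈ 0.112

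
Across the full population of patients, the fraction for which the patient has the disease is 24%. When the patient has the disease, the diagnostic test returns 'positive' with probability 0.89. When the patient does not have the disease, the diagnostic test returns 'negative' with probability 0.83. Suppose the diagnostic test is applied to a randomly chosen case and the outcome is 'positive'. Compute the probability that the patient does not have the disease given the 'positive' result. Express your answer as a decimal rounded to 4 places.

Write H for 'the patient has the disease'. Prior odds H:¬H = 0.24/0.76 = 0.31579. For the 'positive' outcome, the likelihood ratio is 0.89/0.17 = 5.2353.
Posterior odds = 0.31579 × 5.2353 = 1.6533, so P(H|E) = 1.6533/(1+1.6533) = 0.6231. Then P(¬H|E) = 1 − 0.6231 = 0.3769.

P(¬H | E) ≈ 0.3769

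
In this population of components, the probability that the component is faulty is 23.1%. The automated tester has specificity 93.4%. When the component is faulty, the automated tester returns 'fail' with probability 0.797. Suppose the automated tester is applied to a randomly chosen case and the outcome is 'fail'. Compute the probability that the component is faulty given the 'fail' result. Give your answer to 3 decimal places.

Let H be the event that the component is faulty. P(H) = 0.231, so P(¬H) = 0.769. With E the 'fail' result, P(E|H) = 0.797 and P(E|¬H) = 0.066.
P(E) = 0.797·0.231 + 0.066·0.769 = 0.18411 + 0.050754 = 0.23486.
By Bayes' theorem, P(H|E) = 0.18411 / 0.23486 = 0.784.

P(H | E) ≈ 0.784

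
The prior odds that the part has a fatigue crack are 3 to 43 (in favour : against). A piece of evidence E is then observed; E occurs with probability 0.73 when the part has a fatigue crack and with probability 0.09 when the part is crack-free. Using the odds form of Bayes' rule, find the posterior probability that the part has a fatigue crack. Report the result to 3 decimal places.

Posterior probability ≈ 0.361

Prior odds = 3/43 = 0.069767. In log-odds, ln(0.069767) = -2.6626.
Add log likelihood ratio: ln(8.1111) = 2.0932.
Posterior log-odds = -0.56935, so posterior odds = exp(-0.56935) = 0.56589. Converting, P(H|E) = 0.56589/1.5659 = 0.361.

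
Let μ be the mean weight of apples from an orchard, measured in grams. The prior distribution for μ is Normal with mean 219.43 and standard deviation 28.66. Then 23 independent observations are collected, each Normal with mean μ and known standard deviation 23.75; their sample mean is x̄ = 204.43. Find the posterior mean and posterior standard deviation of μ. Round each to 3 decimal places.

With known σ, the Normal prior is conjugate. Weight on the data is w = (n/σ²)/(n/σ² + 1/τ₀²) = 0.0407756/(0.0407756+0.00121744) = 0.97101.
Posterior mean = w·x̄ + (1−w)·μ₀ = 0.97101·204.43 + 0.028991·219.43 = 204.865. Posterior variance = 1/(0.0407756+0.00121744) = 23.8135, so SD = 4.880.

Posterior mean ≈ 204.865; posterior SD ≈ 4.880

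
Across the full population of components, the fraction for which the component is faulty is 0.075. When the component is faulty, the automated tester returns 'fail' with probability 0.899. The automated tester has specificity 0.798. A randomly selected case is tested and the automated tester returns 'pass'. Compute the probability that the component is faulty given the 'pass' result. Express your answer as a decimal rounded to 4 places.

Let H be the event that the component is faulty. P(H) = 0.075, so P(¬H) = 0.925. With E the 'pass' result, P(E|H) = 0.101 and P(E|¬H) = 0.798.
P(E) = 0.101·0.075 + 0.798·0.925 = 0.0075750 + 0.73815 = 0.74573.
By Bayes' theorem, P(H|E) = 0.0075750 / 0.74573 = 0.0102.

P(H | E) ≈ 0.0102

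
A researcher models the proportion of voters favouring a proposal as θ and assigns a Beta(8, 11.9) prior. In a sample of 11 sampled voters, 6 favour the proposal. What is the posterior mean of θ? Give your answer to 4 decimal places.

The binomial likelihood is conjugate to the Beta prior: with 6 successes and 5 failures, the posterior is Beta(8+6, 11.9+5) = Beta(14, 16.9).
E[θ | data] = 14/(14+16.9) = 0.4531.

Posterior mean ≈ 0.4531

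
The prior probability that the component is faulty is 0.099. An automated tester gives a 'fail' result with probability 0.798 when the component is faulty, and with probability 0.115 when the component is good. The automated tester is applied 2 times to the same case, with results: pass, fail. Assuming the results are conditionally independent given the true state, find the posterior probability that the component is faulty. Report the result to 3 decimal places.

Let H be the event that the component is faulty; start with P(H) = 0.099. P('fail'|H) = 0.798, P('fail'|¬H) = 0.115.
Update on result 1 ('pass'): P(H) ← 0.202·0.0990 / (0.202·0.0990 + 0.885·0.9010) = 0.019998/0.81738 = 0.0245.
Update on result 2 ('fail'): P(H) ← 0.798·0.0245 / (0.798·0.0245 + 0.115·0.9755) = 0.019524/0.13171 = 0.1482.

Posterior P(H) ≈ 0.148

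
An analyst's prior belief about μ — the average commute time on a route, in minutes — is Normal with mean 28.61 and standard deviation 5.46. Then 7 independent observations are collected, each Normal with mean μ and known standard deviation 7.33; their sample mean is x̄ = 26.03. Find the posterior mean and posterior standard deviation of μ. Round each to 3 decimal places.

Prior precision 1/τ₀² = 1/5.46² = 0.0335440; data precision n/σ² = 7/7.33² = 0.130284.
Posterior precision = 0.0335440 + 0.130284 = 0.163828, giving posterior SD = 1/√0.163828 = 2.471.
Posterior mean = (0.0335440·28.61 + 0.130284·26.03) / 0.163828 = 26.558.

Posterior mean ≈ 26.558; posterior SD ≈ 2.471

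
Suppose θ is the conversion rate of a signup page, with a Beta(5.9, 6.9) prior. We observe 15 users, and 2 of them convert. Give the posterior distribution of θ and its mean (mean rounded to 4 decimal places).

Posterior: Beta(7.9, 19.9); mean ≈ 0.2842

Observing 2 successes and 13 failures updates Beta(5.9, 6.9) by adding the success and failure counts to the two shape parameters: α = 5.9+2 = 7.9, β = 6.9+13 = 19.9.
Posterior mean = α/(α+β) = 7.9/27.8 = 0.2842.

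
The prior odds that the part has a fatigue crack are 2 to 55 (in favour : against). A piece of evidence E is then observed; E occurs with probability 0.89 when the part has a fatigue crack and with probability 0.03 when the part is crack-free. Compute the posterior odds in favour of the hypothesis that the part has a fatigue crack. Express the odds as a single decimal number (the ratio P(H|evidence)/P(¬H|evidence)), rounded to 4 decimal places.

Posterior odds ≈ 1.0788

Prior odds = 2/55 = 0.036364. In log-odds, ln(0.036364) = -3.3142.
Add log likelihood ratio: ln(29.667) = 3.3900.
Posterior log-odds = 0.075838, so posterior odds = exp(0.075838) = 1.0788.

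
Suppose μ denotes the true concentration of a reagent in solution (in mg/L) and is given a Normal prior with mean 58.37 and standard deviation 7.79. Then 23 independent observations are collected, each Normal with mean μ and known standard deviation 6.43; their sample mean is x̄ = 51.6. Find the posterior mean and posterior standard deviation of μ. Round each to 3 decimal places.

With known σ, the Normal prior is conjugate. Weight on the data is w = (n/σ²)/(n/σ² + 1/τ₀²) = 0.556296/(0.556296+0.0164788) = 0.97123.
Posterior mean = w·x̄ + (1−w)·μ₀ = 0.97123·51.6 + 0.028770·58.37 = 51.795. Posterior variance = 1/(0.556296+0.0164788) = 1.74589, so SD = 1.321.

Posterior mean ≈ 51.795; posterior SD ≈ 1.321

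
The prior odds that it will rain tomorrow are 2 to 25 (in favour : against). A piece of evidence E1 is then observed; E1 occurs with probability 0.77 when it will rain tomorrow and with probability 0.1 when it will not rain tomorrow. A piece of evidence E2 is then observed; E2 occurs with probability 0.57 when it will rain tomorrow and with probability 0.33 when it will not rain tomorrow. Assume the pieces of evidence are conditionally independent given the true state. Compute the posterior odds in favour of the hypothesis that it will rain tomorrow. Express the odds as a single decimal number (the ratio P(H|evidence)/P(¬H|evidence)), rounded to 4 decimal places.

Prior odds = 2/25 = 0.080000. In log-odds, ln(0.080000) = -2.5257.
Add log likelihood ratios: ln(7.7000) + ln(1.7273) = 2.5878.
Posterior log-odds = 0.062035, so posterior odds = exp(0.062035) = 1.0640.

Posterior odds ≈ 1.0640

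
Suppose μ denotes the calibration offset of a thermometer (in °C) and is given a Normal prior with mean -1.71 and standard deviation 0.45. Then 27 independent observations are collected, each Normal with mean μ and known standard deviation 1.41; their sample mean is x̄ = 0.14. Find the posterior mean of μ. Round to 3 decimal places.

With known σ, the Normal prior is conjugate. Weight on the data is w = (n/σ²)/(n/σ² + 1/τ₀²) = 13.5808/(13.5808+4.93827) = 0.73334.
Posterior mean = w·x̄ + (1−w)·μ₀ = 0.73334·0.14 + 0.26666·-1.71 = -0.353.

Posterior mean ≈ -0.353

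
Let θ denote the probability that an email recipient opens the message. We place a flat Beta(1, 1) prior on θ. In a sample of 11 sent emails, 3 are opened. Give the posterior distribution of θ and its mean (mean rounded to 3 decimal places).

Posterior: Beta(4, 9); mean ≈ 0.308

The binomial likelihood is conjugate to the Beta prior: with 3 successes and 8 failures, the posterior is Beta(1+3, 1+8) = Beta(4, 9).
Posterior mean = α/(α+β) = 4/13 = 0.308.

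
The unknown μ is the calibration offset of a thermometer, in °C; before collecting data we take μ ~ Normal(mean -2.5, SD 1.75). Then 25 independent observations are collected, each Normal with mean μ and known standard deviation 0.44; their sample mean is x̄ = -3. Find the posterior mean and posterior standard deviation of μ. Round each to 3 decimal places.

With known σ, the Normal prior is conjugate. Weight on the data is w = (n/σ²)/(n/σ² + 1/τ₀²) = 129.132/(129.132+0.326531) = 0.99748.
Posterior mean = w·x̄ + (1−w)·μ₀ = 0.99748·-3 + 0.0025223·-2.5 = -2.999. Posterior variance = 1/(129.132+0.326531) = 0.00772447, so SD = 0.088.

Posterior mean ≈ -2.999; posterior SD ≈ 0.088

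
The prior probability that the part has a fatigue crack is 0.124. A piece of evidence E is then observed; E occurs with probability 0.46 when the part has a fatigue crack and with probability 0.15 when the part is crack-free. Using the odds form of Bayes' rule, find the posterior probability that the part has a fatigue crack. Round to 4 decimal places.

Prior odds = 0.124/(1−0.124) = 0.14155.
Likelihood ratio for E = 0.46/0.15 = 3.0667.
Posterior odds = prior odds × LR = 0.43409.
Posterior probability = odds/(1+odds) = 0.43409/1.4341 = 0.3027.

Posterior probability ≈ 0.3027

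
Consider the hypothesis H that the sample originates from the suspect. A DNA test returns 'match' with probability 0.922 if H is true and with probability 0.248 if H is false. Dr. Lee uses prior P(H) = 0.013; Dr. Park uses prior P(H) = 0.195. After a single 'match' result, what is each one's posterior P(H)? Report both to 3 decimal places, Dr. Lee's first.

Dr. Lee: 0.047; Dr. Park: 0.474

P('+'|H) = 0.922, P('+'|¬H) = 0.248.
Dr. Lee: numerator 0.922·0.013 = 0.011986; evidence = 0.011986+0.248·0.987 = 0.25676; posterior = 0.047.
Dr. Park: numerator 0.922·0.195 = 0.17979; evidence = 0.17979+0.248·0.805 = 0.37943; posterior = 0.474.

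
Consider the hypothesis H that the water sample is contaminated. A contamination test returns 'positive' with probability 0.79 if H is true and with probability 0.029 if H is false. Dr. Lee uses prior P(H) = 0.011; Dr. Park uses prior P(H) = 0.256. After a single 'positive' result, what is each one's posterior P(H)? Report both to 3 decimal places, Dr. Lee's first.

Dr. Lee: 0.233; Dr. Park: 0.904

The likelihood ratio for a 'positive' result is 0.79/0.029 = 27.241.
Dr. Lee: prior odds 0.011/0.989 = 0.011122; posterior odds 0.30299; posterior probability 0.233.
Dr. Park: prior odds 0.256/0.744 = 0.34409; posterior odds 9.3734; posterior probability 0.904.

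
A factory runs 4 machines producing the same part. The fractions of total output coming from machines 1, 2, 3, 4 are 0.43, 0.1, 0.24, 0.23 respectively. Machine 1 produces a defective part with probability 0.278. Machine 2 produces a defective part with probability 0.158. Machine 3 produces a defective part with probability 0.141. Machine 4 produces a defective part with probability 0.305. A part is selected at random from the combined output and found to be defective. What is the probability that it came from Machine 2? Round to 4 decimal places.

Posterior probability ≈ 0.0660

P(defective|M1) = 0.278; P(defective|M2) = 0.158; P(defective|M3) = 0.141; P(defective|M4) = 0.305.
Prior × likelihood for each source: 0.43·0.278=0.1195, 0.1·0.158=0.01580, 0.24·0.141=0.03384, 0.23·0.305=0.07015. Summing gives P(defective) = 0.23933.
P(Machine 2 | defective) = 0.01580 / 0.23933 = 0.0660.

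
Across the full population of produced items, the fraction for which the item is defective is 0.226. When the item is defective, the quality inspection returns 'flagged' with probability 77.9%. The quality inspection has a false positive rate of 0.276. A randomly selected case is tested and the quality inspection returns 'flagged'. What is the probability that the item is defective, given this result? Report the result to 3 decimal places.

Write H for 'the item is defective'. Prior odds H:¬H = 0.226/0.774 = 0.29199. For the 'flagged' outcome, the likelihood ratio is 0.779/0.276 = 2.8225.
Posterior odds = 0.29199 × 2.8225 = 0.82413, so P(H|E) = 0.82413/(1+0.82413) = 0.452.

P(H | E) ≈ 0.452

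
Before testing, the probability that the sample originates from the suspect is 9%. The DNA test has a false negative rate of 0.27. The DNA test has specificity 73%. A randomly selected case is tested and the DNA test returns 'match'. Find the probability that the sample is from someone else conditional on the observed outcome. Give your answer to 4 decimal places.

P(¬H | E) ≈ 0.7890

Let H be the event that the sample originates from the suspect. P(H) = 0.09, so P(¬H) = 0.91. With E the 'match' result, P(E|H) = 0.73 and P(E|¬H) = 0.27.
P(E) = 0.73·0.09 + 0.27·0.91 = 0.065700 + 0.24570 = 0.31140.
By Bayes' theorem, P(H|E) = 0.065700 / 0.31140 = 0.2110. Hence P(¬H|E) = 1 − 0.2110 = 0.7890.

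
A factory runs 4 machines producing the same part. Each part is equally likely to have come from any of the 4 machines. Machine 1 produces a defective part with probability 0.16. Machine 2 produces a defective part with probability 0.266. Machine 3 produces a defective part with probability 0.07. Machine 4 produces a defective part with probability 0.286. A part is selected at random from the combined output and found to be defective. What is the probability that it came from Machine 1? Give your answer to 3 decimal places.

Posterior probability ≈ 0.205

Tabulate prior·likelihood by source: [1] prior 0.25, lik 0.16, product 0.04000; [2] prior 0.25, lik 0.266, product 0.06650; [3] prior 0.25, lik 0.07, product 0.01750; [4] prior 0.25, lik 0.286, product 0.07150.
Normalizing constant = 0.19550; the posterior for Machine 1 is its product over the sum, 0.04000/0.19550 = 0.205.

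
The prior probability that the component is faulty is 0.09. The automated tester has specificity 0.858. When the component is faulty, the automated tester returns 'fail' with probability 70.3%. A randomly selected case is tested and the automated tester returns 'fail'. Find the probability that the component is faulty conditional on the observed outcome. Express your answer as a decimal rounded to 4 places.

P(H | E) ≈ 0.3287

Write H for 'the component is faulty'. Prior odds H:¬H = 0.09/0.91 = 0.098901. For the 'fail' outcome, the likelihood ratio is 0.703/0.142 = 4.9507.
Posterior odds = 0.098901 × 4.9507 = 0.48963, so P(H|E) = 0.48963/(1+0.48963) = 0.3287.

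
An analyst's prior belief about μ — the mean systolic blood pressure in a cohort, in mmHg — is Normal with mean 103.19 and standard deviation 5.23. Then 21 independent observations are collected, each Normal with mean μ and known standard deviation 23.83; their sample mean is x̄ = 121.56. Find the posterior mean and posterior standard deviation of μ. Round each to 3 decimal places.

Posterior mean ≈ 112.428; posterior SD ≈ 3.688

With known σ, the Normal prior is conjugate. Weight on the data is w = (n/σ²)/(n/σ² + 1/τ₀²) = 0.0369804/(0.0369804+0.0365592) = 0.50286.
Posterior mean = w·x̄ + (1−w)·μ₀ = 0.50286·121.56 + 0.49714·103.19 = 112.428. Posterior variance = 1/(0.0369804+0.0365592) = 13.5981, so SD = 3.688.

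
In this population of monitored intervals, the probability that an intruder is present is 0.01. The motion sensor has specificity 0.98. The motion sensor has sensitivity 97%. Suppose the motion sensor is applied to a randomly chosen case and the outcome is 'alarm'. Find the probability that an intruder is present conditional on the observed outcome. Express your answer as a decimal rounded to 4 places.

P(H | E) ≈ 0.3288

Write H for 'an intruder is present'. Prior odds H:¬H = 0.01/0.99 = 0.010101. For the 'alarm' outcome, the likelihood ratio is 0.97/0.02 = 48.500.
Posterior odds = 0.010101 × 48.500 = 0.48990, so P(H|E) = 0.48990/(1+0.48990) = 0.3288.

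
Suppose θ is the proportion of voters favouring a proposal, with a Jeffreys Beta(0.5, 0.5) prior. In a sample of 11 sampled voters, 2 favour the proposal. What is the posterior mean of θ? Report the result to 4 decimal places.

Observing 2 successes and 9 failures updates Beta(0.5, 0.5) by adding the success and failure counts to the two shape parameters: α = 0.5+2 = 2.5, β = 0.5+9 = 9.5.
E[θ | data] = 2.5/(2.5+9.5) = 0.2083.

Posterior mean ≈ 0.2083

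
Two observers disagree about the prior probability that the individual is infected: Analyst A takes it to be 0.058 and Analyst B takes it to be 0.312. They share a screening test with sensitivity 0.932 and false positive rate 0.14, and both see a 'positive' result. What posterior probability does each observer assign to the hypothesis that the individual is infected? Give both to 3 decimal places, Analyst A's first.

P('+'|H) = 0.932, P('+'|¬H) = 0.14.
Analyst A: numerator 0.932·0.058 = 0.054056; evidence = 0.054056+0.14·0.942 = 0.18594; posterior = 0.291.
Analyst B: numerator 0.932·0.312 = 0.29078; evidence = 0.29078+0.14·0.688 = 0.38710; posterior = 0.751.

Analyst A: 0.291; Analyst B: 0.751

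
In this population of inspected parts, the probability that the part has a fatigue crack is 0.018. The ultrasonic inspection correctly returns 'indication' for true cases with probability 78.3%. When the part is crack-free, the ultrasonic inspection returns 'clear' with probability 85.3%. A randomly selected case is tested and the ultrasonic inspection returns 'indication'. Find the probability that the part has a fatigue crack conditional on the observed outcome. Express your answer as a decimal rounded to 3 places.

P(H | E) ≈ 0.089

Write H for 'the part has a fatigue crack'. Prior odds H:¬H = 0.018/0.982 = 0.018330. For the 'indication' outcome, the likelihood ratio is 0.783/0.147 = 5.3265.
Posterior odds = 0.018330 × 5.3265 = 0.097635, so P(H|E) = 0.097635/(1+0.097635) = 0.089.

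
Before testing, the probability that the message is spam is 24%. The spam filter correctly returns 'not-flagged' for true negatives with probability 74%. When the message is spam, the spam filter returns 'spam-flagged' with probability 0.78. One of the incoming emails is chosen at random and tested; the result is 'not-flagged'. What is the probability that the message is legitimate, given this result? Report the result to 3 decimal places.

P(¬H | E) ≈ 0.914

Let H be the event that the message is spam. P(H) = 0.24, so P(¬H) = 0.76. With E the 'not-flagged' result, P(E|H) = 0.22 and P(E|¬H) = 0.74.
P(E) = 0.22·0.24 + 0.74·0.76 = 0.052800 + 0.56240 = 0.61520.
By Bayes' theorem, P(H|E) = 0.052800 / 0.61520 = 0.086. Hence P(¬H|E) = 1 − 0.086 = 0.914.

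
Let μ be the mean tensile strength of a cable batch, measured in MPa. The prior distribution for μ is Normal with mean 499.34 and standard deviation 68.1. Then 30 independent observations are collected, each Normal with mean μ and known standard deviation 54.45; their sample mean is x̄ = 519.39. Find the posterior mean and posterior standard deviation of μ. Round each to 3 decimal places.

Posterior mean ≈ 518.972; posterior SD ≈ 9.837

With known σ, the Normal prior is conjugate. Weight on the data is w = (n/σ²)/(n/σ² + 1/τ₀²) = 0.0101187/(0.0101187+0.00021563) = 0.97913.
Posterior mean = w·x̄ + (1−w)·μ₀ = 0.97913·519.39 + 0.020865·499.34 = 518.972. Posterior variance = 1/(0.0101187+0.00021563) = 96.7647, so SD = 9.837.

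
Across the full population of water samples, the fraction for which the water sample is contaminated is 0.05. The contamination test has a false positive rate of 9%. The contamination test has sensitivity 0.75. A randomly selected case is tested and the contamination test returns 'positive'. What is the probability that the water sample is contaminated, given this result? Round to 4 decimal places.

P(H | E) ≈ 0.3049

Let H be the event that the water sample is contaminated. P(H) = 0.05, so P(¬H) = 0.95. With E the 'positive' result, P(E|H) = 0.75 and P(E|¬H) = 0.09.
P(E) = 0.75·0.05 + 0.09·0.95 = 0.037500 + 0.085500 = 0.12300.
By Bayes' theorem, P(H|E) = 0.037500 / 0.12300 = 0.3049.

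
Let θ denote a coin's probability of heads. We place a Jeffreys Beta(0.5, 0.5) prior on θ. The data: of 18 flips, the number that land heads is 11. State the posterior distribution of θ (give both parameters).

Posterior: Beta(11.5, 7.5)

The binomial likelihood is conjugate to the Beta prior: with 11 successes and 7 failures, the posterior is Beta(0.5+11, 0.5+7) = Beta(11.5, 7.5).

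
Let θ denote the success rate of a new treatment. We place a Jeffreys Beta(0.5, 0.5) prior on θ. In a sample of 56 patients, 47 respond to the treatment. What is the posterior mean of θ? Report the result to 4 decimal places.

The binomial likelihood is conjugate to the Beta prior: with 47 successes and 9 failures, the posterior is Beta(0.5+47, 0.5+9) = Beta(47.5, 9.5).
Posterior mean = α/(α+β) = 47.5/57 = 0.8333.

Posterior mean ≈ 0.8333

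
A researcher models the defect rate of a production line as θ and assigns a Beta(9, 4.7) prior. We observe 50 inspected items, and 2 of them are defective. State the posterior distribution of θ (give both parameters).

Observing 2 successes and 48 failures updates Beta(9, 4.7) by adding the success and failure counts to the two shape parameters: α = 9+2 = 11, β = 4.7+48 = 52.7.

Posterior: Beta(11, 52.7)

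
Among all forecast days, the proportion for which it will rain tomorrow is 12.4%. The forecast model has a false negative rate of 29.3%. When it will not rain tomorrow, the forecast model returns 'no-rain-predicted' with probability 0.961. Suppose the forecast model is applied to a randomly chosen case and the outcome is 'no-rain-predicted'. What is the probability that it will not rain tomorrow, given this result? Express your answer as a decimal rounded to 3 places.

P(¬H | E) ≈ 0.959

Let H be the event that it will rain tomorrow. P(H) = 0.124, so P(¬H) = 0.876. With E the 'no-rain-predicted' result, P(E|H) = 0.293 and P(E|¬H) = 0.961.
P(E) = 0.293·0.124 + 0.961·0.876 = 0.036332 + 0.84184 = 0.87817.
By Bayes' theorem, P(H|E) = 0.036332 / 0.87817 = 0.041. Hence P(¬H|E) = 1 − 0.041 = 0.959.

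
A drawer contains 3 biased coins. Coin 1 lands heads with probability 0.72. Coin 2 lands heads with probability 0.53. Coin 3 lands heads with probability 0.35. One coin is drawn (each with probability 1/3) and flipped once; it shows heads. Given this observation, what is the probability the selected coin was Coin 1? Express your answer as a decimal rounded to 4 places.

P(heads|C1) = 0.72; P(heads|C2) = 0.53; P(heads|C3) = 0.35.
Prior × likelihood for each source: 0.333333·0.72=0.2400, 0.333333·0.53=0.1767, 0.333333·0.35=0.1167. Summing gives P(heads) = 0.53333.
P(Coin 1 | heads) = 0.2400 / 0.53333 = 0.4500.

Posterior probability ≈ 0.4500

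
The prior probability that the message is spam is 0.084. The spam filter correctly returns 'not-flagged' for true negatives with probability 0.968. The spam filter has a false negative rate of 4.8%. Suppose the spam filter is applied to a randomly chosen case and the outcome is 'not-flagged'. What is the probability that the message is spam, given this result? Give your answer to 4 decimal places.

P(H | E) ≈ 0.0045

Let H be the event that the message is spam. P(H) = 0.084, so P(¬H) = 0.916. With E the 'not-flagged' result, P(E|H) = 0.048 and P(E|¬H) = 0.968.
P(E) = 0.048·0.084 + 0.968·0.916 = 0.0040320 + 0.88669 = 0.89072.
By Bayes' theorem, P(H|E) = 0.0040320 / 0.89072 = 0.0045.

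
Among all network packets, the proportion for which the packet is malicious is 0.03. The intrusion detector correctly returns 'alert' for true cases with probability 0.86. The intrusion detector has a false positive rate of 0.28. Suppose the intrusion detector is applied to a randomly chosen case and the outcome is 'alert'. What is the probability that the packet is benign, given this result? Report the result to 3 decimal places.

P(¬H | E) ≈ 0.913

Let H be the event that the packet is malicious. P(H) = 0.03, so P(¬H) = 0.97. With E the 'alert' result, P(E|H) = 0.86 and P(E|¬H) = 0.28.
P(E) = 0.86·0.03 + 0.28·0.97 = 0.025800 + 0.27160 = 0.29740.
By Bayes' theorem, P(H|E) = 0.025800 / 0.29740 = 0.087. Hence P(¬H|E) = 1 − 0.087 = 0.913.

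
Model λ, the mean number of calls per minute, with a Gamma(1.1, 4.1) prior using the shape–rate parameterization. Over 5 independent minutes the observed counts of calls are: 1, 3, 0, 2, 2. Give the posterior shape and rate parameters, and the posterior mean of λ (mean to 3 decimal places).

Posterior: Gamma(shape=9.1, rate=9.1); mean ≈ 1.000

Total count ∑xᵢ = 8 over n = 5 minutes.
Gamma is conjugate to the Poisson likelihood: posterior is Gamma(shape = 1.1+8 = 9.1, rate = 4.1+5 = 9.1).
E[λ | data] = 9.1/9.1 = 1.000.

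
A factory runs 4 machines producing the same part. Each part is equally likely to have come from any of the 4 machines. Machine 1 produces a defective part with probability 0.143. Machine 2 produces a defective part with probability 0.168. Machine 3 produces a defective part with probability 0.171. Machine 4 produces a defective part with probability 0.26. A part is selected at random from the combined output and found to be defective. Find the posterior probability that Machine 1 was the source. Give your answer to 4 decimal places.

Posterior probability ≈ 0.1927

P(defective|M1) = 0.143; P(defective|M2) = 0.168; P(defective|M3) = 0.171; P(defective|M4) = 0.26.
Prior × likelihood for each source: 0.25·0.143=0.03575, 0.25·0.168=0.04200, 0.25·0.171=0.04275, 0.25·0.26=0.06500. Summing gives P(defective) = 0.18550.
P(Machine 1 | defective) = 0.03575 / 0.18550 = 0.1927.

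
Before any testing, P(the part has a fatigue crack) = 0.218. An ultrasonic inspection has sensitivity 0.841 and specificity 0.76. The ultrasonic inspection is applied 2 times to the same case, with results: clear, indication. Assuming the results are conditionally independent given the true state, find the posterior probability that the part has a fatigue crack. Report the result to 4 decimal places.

Posterior P(H) ≈ 0.1697

With H the event that the part has a fatigue crack, the joint likelihood of the observed sequence is P(data|H) = 0.159·0.841 = 0.13372 and P(data|¬H) = 0.76·0.24 = 0.18240.
Bayes: P(H|data) = 0.218·0.13372 / (0.218·0.13372 + 0.782·0.18240) = 0.029151/0.17179 = 0.1697.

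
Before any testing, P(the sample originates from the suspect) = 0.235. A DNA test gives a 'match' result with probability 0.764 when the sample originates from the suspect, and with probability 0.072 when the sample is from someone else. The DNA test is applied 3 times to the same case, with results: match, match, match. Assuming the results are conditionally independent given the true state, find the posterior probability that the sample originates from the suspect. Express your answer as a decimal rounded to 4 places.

Let H be the event that the sample originates from the suspect; start with P(H) = 0.235. P('match'|H) = 0.764, P('match'|¬H) = 0.072.
Update on result 1 ('match'): P(H) ← 0.764·0.2350 / (0.764·0.2350 + 0.072·0.7650) = 0.17954/0.23462 = 0.7652.
Update on result 2 ('match'): P(H) ← 0.764·0.7652 / (0.764·0.7652 + 0.072·0.2348) = 0.58464/0.60154 = 0.9719.
Update on result 3 ('match'): P(H) ← 0.764·0.9719 / (0.764·0.9719 + 0.072·0.0281) = 0.74253/0.74456 = 0.9973.

Posterior P(H) ≈ 0.9973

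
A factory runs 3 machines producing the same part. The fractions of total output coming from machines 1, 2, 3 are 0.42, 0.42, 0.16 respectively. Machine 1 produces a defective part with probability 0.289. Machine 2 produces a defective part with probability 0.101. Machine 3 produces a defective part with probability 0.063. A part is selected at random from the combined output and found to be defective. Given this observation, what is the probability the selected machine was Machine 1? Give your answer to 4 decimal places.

Tabulate prior·likelihood by source: [1] prior 0.42, lik 0.289, product 0.1214; [2] prior 0.42, lik 0.101, product 0.04242; [3] prior 0.16, lik 0.063, product 0.01008.
Normalizing constant = 0.17388; the posterior for Machine 1 is its product over the sum, 0.1214/0.17388 = 0.6981.

Posterior probability ≈ 0.6981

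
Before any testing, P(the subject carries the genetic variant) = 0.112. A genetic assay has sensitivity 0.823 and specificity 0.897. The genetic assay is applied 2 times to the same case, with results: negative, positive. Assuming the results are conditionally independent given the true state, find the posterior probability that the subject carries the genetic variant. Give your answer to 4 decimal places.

With H the event that the subject carries the genetic variant, the joint likelihood of the observed sequence is P(data|H) = 0.177·0.823 = 0.14567 and P(data|¬H) = 0.897·0.103 = 0.092391.
Bayes: P(H|data) = 0.112·0.14567 / (0.112·0.14567 + 0.888·0.092391) = 0.016315/0.098358 = 0.1659.

Posterior P(H) ≈ 0.1659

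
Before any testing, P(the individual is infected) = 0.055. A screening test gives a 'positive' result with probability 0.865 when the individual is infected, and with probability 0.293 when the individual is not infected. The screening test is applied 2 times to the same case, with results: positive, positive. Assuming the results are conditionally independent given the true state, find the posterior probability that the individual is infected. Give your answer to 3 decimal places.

With H the event that the individual is infected, the joint likelihood of the observed sequence is P(data|H) = 0.865·0.865 = 0.74823 and P(data|¬H) = 0.293·0.293 = 0.085849.
Bayes: P(H|data) = 0.055·0.74823 / (0.055·0.74823 + 0.945·0.085849) = 0.041152/0.12228 = 0.3365.

Posterior P(H) ≈ 0.337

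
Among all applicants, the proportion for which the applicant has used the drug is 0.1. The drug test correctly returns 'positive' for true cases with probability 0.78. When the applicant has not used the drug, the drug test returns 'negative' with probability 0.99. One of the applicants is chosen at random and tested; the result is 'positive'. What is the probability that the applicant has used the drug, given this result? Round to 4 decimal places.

Let H be the event that the applicant has used the drug. P(H) = 0.1, so P(¬H) = 0.9. With E the 'positive' result, P(E|H) = 0.78 and P(E|¬H) = 0.01.
P(E) = 0.78·0.1 + 0.01·0.9 = 0.078000 + 0.0090000 = 0.087000.
By Bayes' theorem, P(H|E) = 0.078000 / 0.087000 = 0.8966.

P(H | E) ≈ 0.8966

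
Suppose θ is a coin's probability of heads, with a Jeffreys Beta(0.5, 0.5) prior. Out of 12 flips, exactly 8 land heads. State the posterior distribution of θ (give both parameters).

Posterior: Beta(8.5, 4.5)

The binomial likelihood is conjugate to the Beta prior: with 8 successes and 4 failures, the posterior is Beta(0.5+8, 0.5+4) = Beta(8.5, 4.5).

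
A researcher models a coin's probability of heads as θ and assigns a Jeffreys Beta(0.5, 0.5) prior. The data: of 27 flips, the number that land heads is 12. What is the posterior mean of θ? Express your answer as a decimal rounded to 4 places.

Posterior mean ≈ 0.4464

The binomial likelihood is conjugate to the Beta prior: with 12 successes and 15 failures, the posterior is Beta(0.5+12, 0.5+15) = Beta(12.5, 15.5).
E[θ | data] = 12.5/(12.5+15.5) = 0.4464.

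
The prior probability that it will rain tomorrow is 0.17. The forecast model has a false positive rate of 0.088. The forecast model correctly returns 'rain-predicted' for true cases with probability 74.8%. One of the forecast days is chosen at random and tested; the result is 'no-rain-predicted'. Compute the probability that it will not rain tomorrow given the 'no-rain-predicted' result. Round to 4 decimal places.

P(¬H | E) ≈ 0.9464

Let H be the event that it will rain tomorrow. P(H) = 0.17, so P(¬H) = 0.83. With E the 'no-rain-predicted' result, P(E|H) = 0.252 and P(E|¬H) = 0.912.
P(E) = 0.252·0.17 + 0.912·0.83 = 0.042840 + 0.75696 = 0.79980.
By Bayes' theorem, P(H|E) = 0.042840 / 0.79980 = 0.0536. Hence P(¬H|E) = 1 − 0.0536 = 0.9464.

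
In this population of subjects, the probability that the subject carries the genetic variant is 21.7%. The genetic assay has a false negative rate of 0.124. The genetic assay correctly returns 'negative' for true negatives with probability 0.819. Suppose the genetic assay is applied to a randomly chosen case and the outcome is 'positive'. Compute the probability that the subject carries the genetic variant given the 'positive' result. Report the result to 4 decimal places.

P(H | E) ≈ 0.5729

Let H be the event that the subject carries the genetic variant. P(H) = 0.217, so P(¬H) = 0.783. With E the 'positive' result, P(E|H) = 0.876 and P(E|¬H) = 0.181.
P(E) = 0.876·0.217 + 0.181·0.783 = 0.19009 + 0.14172 = 0.33181.
By Bayes' theorem, P(H|E) = 0.19009 / 0.33181 = 0.5729.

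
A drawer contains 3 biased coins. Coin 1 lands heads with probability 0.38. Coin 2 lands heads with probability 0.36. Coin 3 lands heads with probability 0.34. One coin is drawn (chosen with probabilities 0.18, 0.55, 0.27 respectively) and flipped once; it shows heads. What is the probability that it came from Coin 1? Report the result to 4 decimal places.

P(heads|C1) = 0.38; P(heads|C2) = 0.36; P(heads|C3) = 0.34.
Prior × likelihood for each source: 0.18·0.38=0.06840, 0.55·0.36=0.1980, 0.27·0.34=0.09180. Summing gives P(heads) = 0.35820.
P(Coin 1 | heads) = 0.06840 / 0.35820 = 0.1910.

Posterior probability ≈ 0.1910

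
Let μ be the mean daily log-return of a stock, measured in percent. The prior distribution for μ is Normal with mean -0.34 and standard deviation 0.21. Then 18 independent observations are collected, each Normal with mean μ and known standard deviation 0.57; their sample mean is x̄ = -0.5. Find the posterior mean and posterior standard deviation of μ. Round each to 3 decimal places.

With known σ, the Normal prior is conjugate. Weight on the data is w = (n/σ²)/(n/σ² + 1/τ₀²) = 55.4017/(55.4017+22.6757) = 0.70957.
Posterior mean = w·x̄ + (1−w)·μ₀ = 0.70957·-0.5 + 0.29043·-0.34 = -0.454. Posterior variance = 1/(55.4017+22.6757) = 0.0128078, so SD = 0.113.

Posterior mean ≈ -0.454; posterior SD ≈ 0.113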